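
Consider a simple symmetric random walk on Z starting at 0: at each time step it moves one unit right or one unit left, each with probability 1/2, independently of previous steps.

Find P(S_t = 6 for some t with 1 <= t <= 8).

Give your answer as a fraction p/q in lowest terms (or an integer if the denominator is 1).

Answer: 5/128

Derivation:
Count via complement. Let g(t,s) = #length-t paths at position s with S_1..S_t all ≠ 6.
g(t,s) = g(t-1,s-1) + g(t-1,s+1) for s ≠ 6; g(t,6) = 0.
t=0: g(0,0)=1
t=1: g(1,-1)=1 g(1,1)=1
t=2: g(2,-2)=1 g(2,0)=2 g(2,2)=1
t=3: g(3,-3)=1 g(3,-1)=3 g(3,1)=3 g(3,3)=1
t=4: g(4,-4)=1 g(4,-2)=4 g(4,0)=6 g(4,2)=4 g(4,4)=1
t=5: g(5,-5)=1 g(5,-3)=5 g(5,-1)=10 g(5,1)=10 g(5,3)=5 g(5,5)=1
t=6: g(6,-6)=1 g(6,-4)=6 g(6,-2)=15 g(6,0)=20 g(6,2)=15 g(6,4)=6
t=7: g(7,-7)=1 g(7,-5)=7 g(7,-3)=21 g(7,-1)=35 g(7,1)=35 g(7,3)=21 g(7,5)=6
t=8: g(8,-8)=1 g(8,-6)=8 g(8,-4)=28 g(8,-2)=56 g(8,0)=70 g(8,2)=56 g(8,4)=27
Paths never hitting 6: Σ_s g(8,s) = 246
Paths hitting 6: 2^8 - 246 = 10
P = 10/256 = 5/128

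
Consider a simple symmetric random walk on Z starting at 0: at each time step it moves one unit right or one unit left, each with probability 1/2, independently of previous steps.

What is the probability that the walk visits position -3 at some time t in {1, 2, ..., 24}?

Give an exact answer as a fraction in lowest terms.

Count via complement. Let g(t,s) = #length-t paths at position s with S_1..S_t all ≠ -3.
g(t,s) = g(t-1,s-1) + g(t-1,s+1) for s ≠ -3; g(t,-3) = 0.
t=0: g(0,0)=1
t=1: g(1,-1)=1 g(1,1)=1
t=2: g(2,-2)=1 g(2,0)=2 g(2,2)=1
t=3: g(3,-1)=3 g(3,1)=3 g(3,3)=1
t=4: g(4,-2)=3 g(4,0)=6 g(4,2)=4 g(4,4)=1
t=5: g(5,-1)=9 g(5,1)=10 g(5,3)=5 g(5,5)=1
t=6: g(6,-2)=9 g(6,0)=19 g(6,2)=15 g(6,4)=6 g(6,6)=1
t=7: g(7,-1)=28 g(7,1)=34 g(7,3)=21 g(7,5)=7 g(7,7)=1
t=8: g(8,-2)=28 g(8,0)=62 g(8,2)=55 g(8,4)=28 g(8,6)=8 g(8,8)=1
t=9: g(9,-1)=90 g(9,1)=117 g(9,3)=83 g(9,5)=36 g(9,7)=9 g(9,9)=1
t=10: g(10,-2)=90 g(10,0)=207 g(10,2)=200 g(10,4)=119 g(10,6)=45 g(10,8)=10 g(10,10)=1
t=11: g(11,-1)=297 g(11,1)=407 g(11,3)=319 g(11,5)=164 g(11,7)=55 g(11,9)=11 g(11,11)=1
t=12: g(12,-2)=297 g(12,0)=704 g(12,2)=726 g(12,4)=483 g(12,6)=219 g(12,8)=66 g(12,10)=12 g(12,12)=1
t=13: g(13,-1)=1001 g(13,1)=1430 g(13,3)=1209 g(13,5)=702 g(13,7)=285 g(13,9)=78 g(13,11)=13 g(13,13)=1
t=14: g(14,-2)=1001 g(14,0)=2431 g(14,2)=2639 g(14,4)=1911 g(14,6)=987 g(14,8)=363 g(14,10)=91 g(14,12)=14 g(14,14)=1
t=15: g(15,-1)=3432 g(15,1)=5070 g(15,3)=4550 g(15,5)=2898 g(15,7)=1350 g(15,9)=454 g(15,11)=105 g(15,13)=15 g(15,15)=1
t=16: g(16,-2)=3432 g(16,0)=8502 g(16,2)=9620 g(16,4)=7448 g(16,6)=4248 g(16,8)=1804 g(16,10)=559 g(16,12)=120 g(16,14)=16 g(16,16)=1
t=17: g(17,-1)=11934 g(17,1)=18122 g(17,3)=17068 g(17,5)=11696 g(17,7)=6052 g(17,9)=2363 g(17,11)=679 g(17,13)=136 g(17,15)=17 g(17,17)=1
t=18: g(18,-2)=11934 g(18,0)=30056 g(18,2)=35190 g(18,4)=28764 g(18,6)=17748 g(18,8)=8415 g(18,10)=3042 g(18,12)=815 g(18,14)=153 g(18,16)=18 g(18,18)=1
t=19: g(19,-1)=41990 g(19,1)=65246 g(19,3)=63954 g(19,5)=46512 g(19,7)=26163 g(19,9)=11457 g(19,11)=3857 g(19,13)=968 g(19,15)=171 g(19,17)=19 g(19,19)=1
t=20: g(20,-2)=41990 g(20,0)=107236 g(20,2)=129200 g(20,4)=110466 g(20,6)=72675 g(20,8)=37620 g(20,10)=15314 g(20,12)=4825 g(20,14)=1139 g(20,16)=190 g(20,18)=20 g(20,20)=1
t=21: g(21,-1)=149226 g(21,1)=236436 g(21,3)=239666 g(21,5)=183141 g(21,7)=110295 g(21,9)=52934 g(21,11)=20139 g(21,13)=5964 g(21,15)=1329 g(21,17)=210 g(21,19)=21 g(21,21)=1
t=22: g(22,-2)=149226 g(22,0)=385662 g(22,2)=476102 g(22,4)=422807 g(22,6)=293436 g(22,8)=163229 g(22,10)=73073 g(22,12)=26103 g(22,14)=7293 g(22,16)=1539 g(22,18)=231 g(22,20)=22 g(22,22)=1
t=23: g(23,-1)=534888 g(23,1)=861764 g(23,3)=898909 g(23,5)=716243 g(23,7)=456665 g(23,9)=236302 g(23,11)=99176 g(23,13)=33396 g(23,15)=8832 g(23,17)=1770 g(23,19)=253 g(23,21)=23 g(23,23)=1
t=24: g(24,-2)=534888 g(24,0)=1396652 g(24,2)=1760673 g(24,4)=1615152 g(24,6)=1172908 g(24,8)=692967 g(24,10)=335478 g(24,12)=132572 g(24,14)=42228 g(24,16)=10602 g(24,18)=2023 g(24,20)=276 g(24,22)=24 g(24,24)=1
Paths never hitting -3: Σ_s g(24,s) = 7696444
Paths hitting -3: 2^24 - 7696444 = 9080772
P = 9080772/16777216 = 2270193/4194304

Answer: 2270193/4194304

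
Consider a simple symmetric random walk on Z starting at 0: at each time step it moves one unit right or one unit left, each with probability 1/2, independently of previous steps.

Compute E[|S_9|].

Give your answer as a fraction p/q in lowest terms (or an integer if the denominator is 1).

Answer: 315/128

Derivation:
S_9 takes values m ≡ 1 (mod 2) with |m| ≤ 9; P(S_9=m) = C(9,(9+m)/2)/2^9.
Total paths: 2^9 = 512
Distribution: P(S=-9)=1/512, P(S=-7)=9/512, P(S=-5)=36/512, P(S=-3)=84/512, P(S=-1)=126/512, P(S=1)=126/512, P(S=3)=84/512, P(S=5)=36/512, P(S=7)=9/512, P(S=9)=1/512
E[|S_9|] = Σ_m |m|·P(S_9=m) = 1260/512 = 315/128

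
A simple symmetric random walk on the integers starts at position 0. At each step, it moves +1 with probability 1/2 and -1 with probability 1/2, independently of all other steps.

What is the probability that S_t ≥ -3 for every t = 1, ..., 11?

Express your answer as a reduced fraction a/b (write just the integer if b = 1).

Let f(t,s) = #length-t paths at position s with S_1..S_t all ≥ -3.
f(t,s) = f(t-1,s-1) + f(t-1,s+1) for s ≥ -3; f(t,s) = 0 for s < -3.
t=0: f(0,0)=1
t=1: f(1,-1)=1 f(1,1)=1
t=2: f(2,-2)=1 f(2,0)=2 f(2,2)=1
t=3: f(3,-3)=1 f(3,-1)=3 f(3,1)=3 f(3,3)=1
t=4: f(4,-2)=4 f(4,0)=6 f(4,2)=4 f(4,4)=1
t=5: f(5,-3)=4 f(5,-1)=10 f(5,1)=10 f(5,3)=5 f(5,5)=1
t=6: f(6,-2)=14 f(6,0)=20 f(6,2)=15 f(6,4)=6 f(6,6)=1
t=7: f(7,-3)=14 f(7,-1)=34 f(7,1)=35 f(7,3)=21 f(7,5)=7 f(7,7)=1
t=8: f(8,-2)=48 f(8,0)=69 f(8,2)=56 f(8,4)=28 f(8,6)=8 f(8,8)=1
t=9: f(9,-3)=48 f(9,-1)=117 f(9,1)=125 f(9,3)=84 f(9,5)=36 f(9,7)=9 f(9,9)=1
t=10: f(10,-2)=165 f(10,0)=242 f(10,2)=209 f(10,4)=120 f(10,6)=45 f(10,8)=10 f(10,10)=1
t=11: f(11,-3)=165 f(11,-1)=407 f(11,1)=451 f(11,3)=329 f(11,5)=165 f(11,7)=55 f(11,9)=11 f(11,11)=1
Σ_s f(11,s) = 1584
P = 1584/2048 = 99/128

Answer: 99/128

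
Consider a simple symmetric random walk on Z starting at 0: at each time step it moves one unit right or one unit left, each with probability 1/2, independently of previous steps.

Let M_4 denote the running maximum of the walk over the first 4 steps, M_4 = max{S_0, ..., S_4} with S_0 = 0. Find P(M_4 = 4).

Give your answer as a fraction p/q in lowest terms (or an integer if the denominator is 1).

Let M_4 = max(S_0,...,S_4). Use the reflection principle: for j ≥ 1, #{paths with M_4 ≥ j} = #{S_4 ≥ j} + #{S_4 ≥ j+1}.
By reflection, #{M_4 ≥ 4} = #{S_4 ≥ 4} + #{S_4 ≥ 5} = 1 + 0 = 1.
#{M_4 ≥ 5} = #{S_4 ≥ 5} + #{S_4 ≥ 6} = 0 + 0 = 0.
#{M_4 = 4} = 1 - 0 = 1.
P(M_4 = 4) = 1/16 = 1/16

Answer: 1/16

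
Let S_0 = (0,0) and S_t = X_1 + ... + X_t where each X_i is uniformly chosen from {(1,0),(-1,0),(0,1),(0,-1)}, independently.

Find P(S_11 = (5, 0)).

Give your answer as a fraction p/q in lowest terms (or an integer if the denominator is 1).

Answer: 27225/4194304

Derivation:
Let h be the number of horizontal steps (so 11-h are vertical). To end at (5,0) need (h+5)/2 right-steps and ((11-h)+0)/2 up-steps.
Sum over h with 5 ≤ h ≤ 11, h ≡ 1 (mod 2), 11-h ≡ 0 (mod 2):
h=5: C(11,5)·C(5,5)·C(6,3) = 462·1·20 = 9240
h=7: C(11,7)·C(7,6)·C(4,2) = 330·7·6 = 13860
h=9: C(11,9)·C(9,7)·C(2,1) = 55·36·2 = 3960
h=11: C(11,11)·C(11,8)·C(0,0) = 1·165·1 = 165
Total favorable: 27225
Total paths: 4^11 = 4194304
P = 27225/4194304 = 27225/4194304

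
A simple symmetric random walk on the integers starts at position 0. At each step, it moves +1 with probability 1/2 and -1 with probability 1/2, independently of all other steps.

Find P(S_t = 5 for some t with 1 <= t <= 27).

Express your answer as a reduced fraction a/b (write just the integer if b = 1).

Count via complement. Let g(t,s) = #length-t paths at position s with S_1..S_t all ≠ 5.
g(t,s) = g(t-1,s-1) + g(t-1,s+1) for s ≠ 5; g(t,5) = 0.
t=0: g(0,0)=1
t=1: g(1,-1)=1 g(1,1)=1
t=2: g(2,-2)=1 g(2,0)=2 g(2,2)=1
t=3: g(3,-3)=1 g(3,-1)=3 g(3,1)=3 g(3,3)=1
t=4: g(4,-4)=1 g(4,-2)=4 g(4,0)=6 g(4,2)=4 g(4,4)=1
t=5: g(5,-5)=1 g(5,-3)=5 g(5,-1)=10 g(5,1)=10 g(5,3)=5
t=6: g(6,-6)=1 g(6,-4)=6 g(6,-2)=15 g(6,0)=20 g(6,2)=15 g(6,4)=5
t=7: g(7,-7)=1 g(7,-5)=7 g(7,-3)=21 g(7,-1)=35 g(7,1)=35 g(7,3)=20
t=8: g(8,-8)=1 g(8,-6)=8 g(8,-4)=28 g(8,-2)=56 g(8,0)=70 g(8,2)=55 g(8,4)=20
t=9: g(9,-9)=1 g(9,-7)=9 g(9,-5)=36 g(9,-3)=84 g(9,-1)=126 g(9,1)=125 g(9,3)=75
t=10: g(10,-10)=1 g(10,-8)=10 g(10,-6)=45 g(10,-4)=120 g(10,-2)=210 g(10,0)=251 g(10,2)=200 g(10,4)=75
t=11: g(11,-11)=1 g(11,-9)=11 g(11,-7)=55 g(11,-5)=165 g(11,-3)=330 g(11,-1)=461 g(11,1)=451 g(11,3)=275
t=12: g(12,-12)=1 g(12,-10)=12 g(12,-8)=66 g(12,-6)=220 g(12,-4)=495 g(12,-2)=791 g(12,0)=912 g(12,2)=726 g(12,4)=275
t=13: g(13,-13)=1 g(13,-11)=13 g(13,-9)=78 g(13,-7)=286 g(13,-5)=715 g(13,-3)=1286 g(13,-1)=1703 g(13,1)=1638 g(13,3)=1001
t=14: g(14,-14)=1 g(14,-12)=14 g(14,-10)=91 g(14,-8)=364 g(14,-6)=1001 g(14,-4)=2001 g(14,-2)=2989 g(14,0)=3341 g(14,2)=2639 g(14,4)=1001
t=15: g(15,-15)=1 g(15,-13)=15 g(15,-11)=105 g(15,-9)=455 g(15,-7)=1365 g(15,-5)=3002 g(15,-3)=4990 g(15,-1)=6330 g(15,1)=5980 g(15,3)=3640
t=16: g(16,-16)=1 g(16,-14)=16 g(16,-12)=120 g(16,-10)=560 g(16,-8)=1820 g(16,-6)=4367 g(16,-4)=7992 g(16,-2)=11320 g(16,0)=12310 g(16,2)=9620 g(16,4)=3640
t=17: g(17,-17)=1 g(17,-15)=17 g(17,-13)=136 g(17,-11)=680 g(17,-9)=2380 g(17,-7)=6187 g(17,-5)=12359 g(17,-3)=19312 g(17,-1)=23630 g(17,1)=21930 g(17,3)=13260
t=18: g(18,-18)=1 g(18,-16)=18 g(18,-14)=153 g(18,-12)=816 g(18,-10)=3060 g(18,-8)=8567 g(18,-6)=18546 g(18,-4)=31671 g(18,-2)=42942 g(18,0)=45560 g(18,2)=35190 g(18,4)=13260
t=19: g(19,-19)=1 g(19,-17)=19 g(19,-15)=171 g(19,-13)=969 g(19,-11)=3876 g(19,-9)=11627 g(19,-7)=27113 g(19,-5)=50217 g(19,-3)=74613 g(19,-1)=88502 g(19,1)=80750 g(19,3)=48450
t=20: g(20,-20)=1 g(20,-18)=20 g(20,-16)=190 g(20,-14)=1140 g(20,-12)=4845 g(20,-10)=15503 g(20,-8)=38740 g(20,-6)=77330 g(20,-4)=124830 g(20,-2)=163115 g(20,0)=169252 g(20,2)=129200 g(20,4)=48450
t=21: g(21,-21)=1 g(21,-19)=21 g(21,-17)=210 g(21,-15)=1330 g(21,-13)=5985 g(21,-11)=20348 g(21,-9)=54243 g(21,-7)=116070 g(21,-5)=202160 g(21,-3)=287945 g(21,-1)=332367 g(21,1)=298452 g(21,3)=177650
t=22: g(22,-22)=1 g(22,-20)=22 g(22,-18)=231 g(22,-16)=1540 g(22,-14)=7315 g(22,-12)=26333 g(22,-10)=74591 g(22,-8)=170313 g(22,-6)=318230 g(22,-4)=490105 g(22,-2)=620312 g(22,0)=630819 g(22,2)=476102 g(22,4)=177650
t=23: g(23,-23)=1 g(23,-21)=23 g(23,-19)=253 g(23,-17)=1771 g(23,-15)=8855 g(23,-13)=33648 g(23,-11)=100924 g(23,-9)=244904 g(23,-7)=488543 g(23,-5)=808335 g(23,-3)=1110417 g(23,-1)=1251131 g(23,1)=1106921 g(23,3)=653752
t=24: g(24,-24)=1 g(24,-22)=24 g(24,-20)=276 g(24,-18)=2024 g(24,-16)=10626 g(24,-14)=42503 g(24,-12)=134572 g(24,-10)=345828 g(24,-8)=733447 g(24,-6)=1296878 g(24,-4)=1918752 g(24,-2)=2361548 g(24,0)=2358052 g(24,2)=1760673 g(24,4)=653752
t=25: g(25,-25)=1 g(25,-23)=25 g(25,-21)=300 g(25,-19)=2300 g(25,-17)=12650 g(25,-15)=53129 g(25,-13)=177075 g(25,-11)=480400 g(25,-9)=1079275 g(25,-7)=2030325 g(25,-5)=3215630 g(25,-3)=4280300 g(25,-1)=4719600 g(25,1)=4118725 g(25,3)=2414425
t=26: g(26,-26)=1 g(26,-24)=26 g(26,-22)=325 g(26,-20)=2600 g(26,-18)=14950 g(26,-16)=65779 g(26,-14)=230204 g(26,-12)=657475 g(26,-10)=1559675 g(26,-8)=3109600 g(26,-6)=5245955 g(26,-4)=7495930 g(26,-2)=8999900 g(26,0)=8838325 g(26,2)=6533150 g(26,4)=2414425
t=27: g(27,-27)=1 g(27,-25)=27 g(27,-23)=351 g(27,-21)=2925 g(27,-19)=17550 g(27,-17)=80729 g(27,-15)=295983 g(27,-13)=887679 g(27,-11)=2217150 g(27,-9)=4669275 g(27,-7)=8355555 g(27,-5)=12741885 g(27,-3)=16495830 g(27,-1)=17838225 g(27,1)=15371475 g(27,3)=8947575
Paths never hitting 5: Σ_s g(27,s) = 87922215
Paths hitting 5: 2^27 - 87922215 = 46295513
P = 46295513/134217728 = 46295513/134217728

Answer: 46295513/134217728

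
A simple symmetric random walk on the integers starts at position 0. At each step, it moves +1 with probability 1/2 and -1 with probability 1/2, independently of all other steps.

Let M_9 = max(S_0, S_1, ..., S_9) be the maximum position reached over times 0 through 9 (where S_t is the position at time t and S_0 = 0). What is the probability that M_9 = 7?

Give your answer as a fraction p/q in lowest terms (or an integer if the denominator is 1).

Answer: 9/512

Derivation:
Let M_9 = max(S_0,...,S_9). Use the reflection principle: for j ≥ 1, #{paths with M_9 ≥ j} = #{S_9 ≥ j} + #{S_9 ≥ j+1}.
By reflection, #{M_9 ≥ 7} = #{S_9 ≥ 7} + #{S_9 ≥ 8} = 10 + 1 = 11.
#{M_9 ≥ 8} = #{S_9 ≥ 8} + #{S_9 ≥ 9} = 1 + 1 = 2.
#{M_9 = 7} = 11 - 2 = 9.
P(M_9 = 7) = 9/512 = 9/512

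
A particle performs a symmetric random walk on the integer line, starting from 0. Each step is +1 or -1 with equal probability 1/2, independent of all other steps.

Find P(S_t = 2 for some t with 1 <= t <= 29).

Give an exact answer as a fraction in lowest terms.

Answer: 23859587/33554432

Derivation:
Count via complement. Let g(t,s) = #length-t paths at position s with S_1..S_t all ≠ 2.
g(t,s) = g(t-1,s-1) + g(t-1,s+1) for s ≠ 2; g(t,2) = 0.
t=0: g(0,0)=1
t=1: g(1,-1)=1 g(1,1)=1
t=2: g(2,-2)=1 g(2,0)=2
t=3: g(3,-3)=1 g(3,-1)=3 g(3,1)=2
t=4: g(4,-4)=1 g(4,-2)=4 g(4,0)=5
t=5: g(5,-5)=1 g(5,-3)=5 g(5,-1)=9 g(5,1)=5
t=6: g(6,-6)=1 g(6,-4)=6 g(6,-2)=14 g(6,0)=14
t=7: g(7,-7)=1 g(7,-5)=7 g(7,-3)=20 g(7,-1)=28 g(7,1)=14
t=8: g(8,-8)=1 g(8,-6)=8 g(8,-4)=27 g(8,-2)=48 g(8,0)=42
t=9: g(9,-9)=1 g(9,-7)=9 g(9,-5)=35 g(9,-3)=75 g(9,-1)=90 g(9,1)=42
t=10: g(10,-10)=1 g(10,-8)=10 g(10,-6)=44 g(10,-4)=110 g(10,-2)=165 g(10,0)=132
t=11: g(11,-11)=1 g(11,-9)=11 g(11,-7)=54 g(11,-5)=154 g(11,-3)=275 g(11,-1)=297 g(11,1)=132
t=12: g(12,-12)=1 g(12,-10)=12 g(12,-8)=65 g(12,-6)=208 g(12,-4)=429 g(12,-2)=572 g(12,0)=429
t=13: g(13,-13)=1 g(13,-11)=13 g(13,-9)=77 g(13,-7)=273 g(13,-5)=637 g(13,-3)=1001 g(13,-1)=1001 g(13,1)=429
t=14: g(14,-14)=1 g(14,-12)=14 g(14,-10)=90 g(14,-8)=350 g(14,-6)=910 g(14,-4)=1638 g(14,-2)=2002 g(14,0)=1430
t=15: g(15,-15)=1 g(15,-13)=15 g(15,-11)=104 g(15,-9)=440 g(15,-7)=1260 g(15,-5)=2548 g(15,-3)=3640 g(15,-1)=3432 g(15,1)=1430
t=16: g(16,-16)=1 g(16,-14)=16 g(16,-12)=119 g(16,-10)=544 g(16,-8)=1700 g(16,-6)=3808 g(16,-4)=6188 g(16,-2)=7072 g(16,0)=4862
t=17: g(17,-17)=1 g(17,-15)=17 g(17,-13)=135 g(17,-11)=663 g(17,-9)=2244 g(17,-7)=5508 g(17,-5)=9996 g(17,-3)=13260 g(17,-1)=11934 g(17,1)=4862
t=18: g(18,-18)=1 g(18,-16)=18 g(18,-14)=152 g(18,-12)=798 g(18,-10)=2907 g(18,-8)=7752 g(18,-6)=15504 g(18,-4)=23256 g(18,-2)=25194 g(18,0)=16796
t=19: g(19,-19)=1 g(19,-17)=19 g(19,-15)=170 g(19,-13)=950 g(19,-11)=3705 g(19,-9)=10659 g(19,-7)=23256 g(19,-5)=38760 g(19,-3)=48450 g(19,-1)=41990 g(19,1)=16796
t=20: g(20,-20)=1 g(20,-18)=20 g(20,-16)=189 g(20,-14)=1120 g(20,-12)=4655 g(20,-10)=14364 g(20,-8)=33915 g(20,-6)=62016 g(20,-4)=87210 g(20,-2)=90440 g(20,0)=58786
t=21: g(21,-21)=1 g(21,-19)=21 g(21,-17)=209 g(21,-15)=1309 g(21,-13)=5775 g(21,-11)=19019 g(21,-9)=48279 g(21,-7)=95931 g(21,-5)=149226 g(21,-3)=177650 g(21,-1)=149226 g(21,1)=58786
t=22: g(22,-22)=1 g(22,-20)=22 g(22,-18)=230 g(22,-16)=1518 g(22,-14)=7084 g(22,-12)=24794 g(22,-10)=67298 g(22,-8)=144210 g(22,-6)=245157 g(22,-4)=326876 g(22,-2)=326876 g(22,0)=208012
t=23: g(23,-23)=1 g(23,-21)=23 g(23,-19)=252 g(23,-17)=1748 g(23,-15)=8602 g(23,-13)=31878 g(23,-11)=92092 g(23,-9)=211508 g(23,-7)=389367 g(23,-5)=572033 g(23,-3)=653752 g(23,-1)=534888 g(23,1)=208012
t=24: g(24,-24)=1 g(24,-22)=24 g(24,-20)=275 g(24,-18)=2000 g(24,-16)=10350 g(24,-14)=40480 g(24,-12)=123970 g(24,-10)=303600 g(24,-8)=600875 g(24,-6)=961400 g(24,-4)=1225785 g(24,-2)=1188640 g(24,0)=742900
t=25: g(25,-25)=1 g(25,-23)=25 g(25,-21)=299 g(25,-19)=2275 g(25,-17)=12350 g(25,-15)=50830 g(25,-13)=164450 g(25,-11)=427570 g(25,-9)=904475 g(25,-7)=1562275 g(25,-5)=2187185 g(25,-3)=2414425 g(25,-1)=1931540 g(25,1)=742900
t=26: g(26,-26)=1 g(26,-24)=26 g(26,-22)=324 g(26,-20)=2574 g(26,-18)=14625 g(26,-16)=63180 g(26,-14)=215280 g(26,-12)=592020 g(26,-10)=1332045 g(26,-8)=2466750 g(26,-6)=3749460 g(26,-4)=4601610 g(26,-2)=4345965 g(26,0)=2674440
t=27: g(27,-27)=1 g(27,-25)=27 g(27,-23)=350 g(27,-21)=2898 g(27,-19)=17199 g(27,-17)=77805 g(27,-15)=278460 g(27,-13)=807300 g(27,-11)=1924065 g(27,-9)=3798795 g(27,-7)=6216210 g(27,-5)=8351070 g(27,-3)=8947575 g(27,-1)=7020405 g(27,1)=2674440
t=28: g(28,-28)=1 g(28,-26)=28 g(28,-24)=377 g(28,-22)=3248 g(28,-20)=20097 g(28,-18)=95004 g(28,-16)=356265 g(28,-14)=1085760 g(28,-12)=2731365 g(28,-10)=5722860 g(28,-8)=10015005 g(28,-6)=14567280 g(28,-4)=17298645 g(28,-2)=15967980 g(28,0)=9694845
t=29: g(29,-29)=1 g(29,-27)=29 g(29,-25)=405 g(29,-23)=3625 g(29,-21)=23345 g(29,-19)=115101 g(29,-17)=451269 g(29,-15)=1442025 g(29,-13)=3817125 g(29,-11)=8454225 g(29,-9)=15737865 g(29,-7)=24582285 g(29,-5)=31865925 g(29,-3)=33266625 g(29,-1)=25662825 g(29,1)=9694845
Paths never hitting 2: Σ_s g(29,s) = 155117520
Paths hitting 2: 2^29 - 155117520 = 381753392
P = 381753392/536870912 = 23859587/33554432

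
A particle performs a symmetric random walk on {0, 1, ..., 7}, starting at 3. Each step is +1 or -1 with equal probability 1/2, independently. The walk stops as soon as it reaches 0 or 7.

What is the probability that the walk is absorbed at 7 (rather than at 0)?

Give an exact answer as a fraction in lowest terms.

Symmetric walk (p = 1/2): the harmonic-function argument gives P(hit 7 before 0 | start at 3) = a/N.
P = 3/7 = 3/7

Answer: 3/7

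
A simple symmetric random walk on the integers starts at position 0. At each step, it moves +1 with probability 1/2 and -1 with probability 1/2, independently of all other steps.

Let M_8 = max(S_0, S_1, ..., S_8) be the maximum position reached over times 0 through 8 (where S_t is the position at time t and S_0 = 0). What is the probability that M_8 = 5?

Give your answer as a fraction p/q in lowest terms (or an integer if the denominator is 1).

Let M_8 = max(S_0,...,S_8). Use the reflection principle: for j ≥ 1, #{paths with M_8 ≥ j} = #{S_8 ≥ j} + #{S_8 ≥ j+1}.
By reflection, #{M_8 ≥ 5} = #{S_8 ≥ 5} + #{S_8 ≥ 6} = 9 + 9 = 18.
#{M_8 ≥ 6} = #{S_8 ≥ 6} + #{S_8 ≥ 7} = 9 + 1 = 10.
#{M_8 = 5} = 18 - 10 = 8.
P(M_8 = 5) = 8/256 = 1/32

Answer: 1/32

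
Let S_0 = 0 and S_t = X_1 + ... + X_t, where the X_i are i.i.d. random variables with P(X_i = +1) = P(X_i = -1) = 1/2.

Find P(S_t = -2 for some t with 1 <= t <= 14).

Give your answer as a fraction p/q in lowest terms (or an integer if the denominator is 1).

Answer: 9949/16384

Derivation:
Count via complement. Let g(t,s) = #length-t paths at position s with S_1..S_t all ≠ -2.
g(t,s) = g(t-1,s-1) + g(t-1,s+1) for s ≠ -2; g(t,-2) = 0.
t=0: g(0,0)=1
t=1: g(1,-1)=1 g(1,1)=1
t=2: g(2,0)=2 g(2,2)=1
t=3: g(3,-1)=2 g(3,1)=3 g(3,3)=1
t=4: g(4,0)=5 g(4,2)=4 g(4,4)=1
t=5: g(5,-1)=5 g(5,1)=9 g(5,3)=5 g(5,5)=1
t=6: g(6,0)=14 g(6,2)=14 g(6,4)=6 g(6,6)=1
t=7: g(7,-1)=14 g(7,1)=28 g(7,3)=20 g(7,5)=7 g(7,7)=1
t=8: g(8,0)=42 g(8,2)=48 g(8,4)=27 g(8,6)=8 g(8,8)=1
t=9: g(9,-1)=42 g(9,1)=90 g(9,3)=75 g(9,5)=35 g(9,7)=9 g(9,9)=1
t=10: g(10,0)=132 g(10,2)=165 g(10,4)=110 g(10,6)=44 g(10,8)=10 g(10,10)=1
t=11: g(11,-1)=132 g(11,1)=297 g(11,3)=275 g(11,5)=154 g(11,7)=54 g(11,9)=11 g(11,11)=1
t=12: g(12,0)=429 g(12,2)=572 g(12,4)=429 g(12,6)=208 g(12,8)=65 g(12,10)=12 g(12,12)=1
t=13: g(13,-1)=429 g(13,1)=1001 g(13,3)=1001 g(13,5)=637 g(13,7)=273 g(13,9)=77 g(13,11)=13 g(13,13)=1
t=14: g(14,0)=1430 g(14,2)=2002 g(14,4)=1638 g(14,6)=910 g(14,8)=350 g(14,10)=90 g(14,12)=14 g(14,14)=1
Paths never hitting -2: Σ_s g(14,s) = 6435
Paths hitting -2: 2^14 - 6435 = 9949
P = 9949/16384 = 9949/16384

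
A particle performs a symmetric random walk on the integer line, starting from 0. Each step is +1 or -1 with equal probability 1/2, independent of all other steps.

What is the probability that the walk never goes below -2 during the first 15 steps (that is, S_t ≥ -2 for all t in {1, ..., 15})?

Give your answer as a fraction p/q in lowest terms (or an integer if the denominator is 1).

Answer: 17875/32768

Derivation:
Let f(t,s) = #length-t paths at position s with S_1..S_t all ≥ -2.
f(t,s) = f(t-1,s-1) + f(t-1,s+1) for s ≥ -2; f(t,s) = 0 for s < -2.
t=0: f(0,0)=1
t=1: f(1,-1)=1 f(1,1)=1
t=2: f(2,-2)=1 f(2,0)=2 f(2,2)=1
t=3: f(3,-1)=3 f(3,1)=3 f(3,3)=1
t=4: f(4,-2)=3 f(4,0)=6 f(4,2)=4 f(4,4)=1
t=5: f(5,-1)=9 f(5,1)=10 f(5,3)=5 f(5,5)=1
t=6: f(6,-2)=9 f(6,0)=19 f(6,2)=15 f(6,4)=6 f(6,6)=1
t=7: f(7,-1)=28 f(7,1)=34 f(7,3)=21 f(7,5)=7 f(7,7)=1
t=8: f(8,-2)=28 f(8,0)=62 f(8,2)=55 f(8,4)=28 f(8,6)=8 f(8,8)=1
t=9: f(9,-1)=90 f(9,1)=117 f(9,3)=83 f(9,5)=36 f(9,7)=9 f(9,9)=1
t=10: f(10,-2)=90 f(10,0)=207 f(10,2)=200 f(10,4)=119 f(10,6)=45 f(10,8)=10 f(10,10)=1
t=11: f(11,-1)=297 f(11,1)=407 f(11,3)=319 f(11,5)=164 f(11,7)=55 f(11,9)=11 f(11,11)=1
t=12: f(12,-2)=297 f(12,0)=704 f(12,2)=726 f(12,4)=483 f(12,6)=219 f(12,8)=66 f(12,10)=12 f(12,12)=1
t=13: f(13,-1)=1001 f(13,1)=1430 f(13,3)=1209 f(13,5)=702 f(13,7)=285 f(13,9)=78 f(13,11)=13 f(13,13)=1
t=14: f(14,-2)=1001 f(14,0)=2431 f(14,2)=2639 f(14,4)=1911 f(14,6)=987 f(14,8)=363 f(14,10)=91 f(14,12)=14 f(14,14)=1
t=15: f(15,-1)=3432 f(15,1)=5070 f(15,3)=4550 f(15,5)=2898 f(15,7)=1350 f(15,9)=454 f(15,11)=105 f(15,13)=15 f(15,15)=1
Σ_s f(15,s) = 17875
P = 17875/32768 = 17875/32768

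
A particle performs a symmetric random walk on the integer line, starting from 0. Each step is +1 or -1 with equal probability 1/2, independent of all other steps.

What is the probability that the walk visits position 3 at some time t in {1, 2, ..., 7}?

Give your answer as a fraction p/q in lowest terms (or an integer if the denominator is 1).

Answer: 37/128

Derivation:
Count via complement. Let g(t,s) = #length-t paths at position s with S_1..S_t all ≠ 3.
g(t,s) = g(t-1,s-1) + g(t-1,s+1) for s ≠ 3; g(t,3) = 0.
t=0: g(0,0)=1
t=1: g(1,-1)=1 g(1,1)=1
t=2: g(2,-2)=1 g(2,0)=2 g(2,2)=1
t=3: g(3,-3)=1 g(3,-1)=3 g(3,1)=3
t=4: g(4,-4)=1 g(4,-2)=4 g(4,0)=6 g(4,2)=3
t=5: g(5,-5)=1 g(5,-3)=5 g(5,-1)=10 g(5,1)=9
t=6: g(6,-6)=1 g(6,-4)=6 g(6,-2)=15 g(6,0)=19 g(6,2)=9
t=7: g(7,-7)=1 g(7,-5)=7 g(7,-3)=21 g(7,-1)=34 g(7,1)=28
Paths never hitting 3: Σ_s g(7,s) = 91
Paths hitting 3: 2^7 - 91 = 37
P = 37/128 = 37/128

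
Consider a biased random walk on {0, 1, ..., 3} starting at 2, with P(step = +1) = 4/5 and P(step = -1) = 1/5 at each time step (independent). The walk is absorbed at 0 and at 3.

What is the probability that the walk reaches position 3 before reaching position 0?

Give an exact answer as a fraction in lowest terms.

Answer: 20/21

Derivation:
Biased walk: p = 4/5, q = 1/5, r = q/p = 1/4
Gambler's ruin: P(hit 3 before 0 | start at 2) = (1 - r^a)/(1 - r^N)
r^2 = 1/16; r^3 = 1/64
P = (1 - 1/16) / (1 - 1/64) = 15/16 / 63/64 = 20/21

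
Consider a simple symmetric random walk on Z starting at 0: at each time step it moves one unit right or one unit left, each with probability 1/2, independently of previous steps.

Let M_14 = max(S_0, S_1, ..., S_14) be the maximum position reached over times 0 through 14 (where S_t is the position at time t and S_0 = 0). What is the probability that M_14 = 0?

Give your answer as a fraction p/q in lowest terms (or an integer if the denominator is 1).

Let M_14 = max(S_0,...,S_14). Use the reflection principle: for j ≥ 1, #{paths with M_14 ≥ j} = #{S_14 ≥ j} + #{S_14 ≥ j+1}.
P(M_14 ≥ 0) = 1 since S_0 = 0, so #{M_14 ≥ 0} = 16384.
#{M_14 ≥ 1} = #{S_14 ≥ 1} + #{S_14 ≥ 2} = 6476 + 6476 = 12952.
#{M_14 = 0} = 16384 - 12952 = 3432.
P(M_14 = 0) = 3432/16384 = 429/2048

Answer: 429/2048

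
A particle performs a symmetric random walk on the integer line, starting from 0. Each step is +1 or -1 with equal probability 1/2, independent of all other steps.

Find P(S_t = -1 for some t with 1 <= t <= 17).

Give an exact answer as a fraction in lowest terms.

Answer: 53381/65536

Derivation:
Count via complement. Let g(t,s) = #length-t paths at position s with S_1..S_t all ≠ -1.
g(t,s) = g(t-1,s-1) + g(t-1,s+1) for s ≠ -1; g(t,-1) = 0.
t=0: g(0,0)=1
t=1: g(1,1)=1
t=2: g(2,0)=1 g(2,2)=1
t=3: g(3,1)=2 g(3,3)=1
t=4: g(4,0)=2 g(4,2)=3 g(4,4)=1
t=5: g(5,1)=5 g(5,3)=4 g(5,5)=1
t=6: g(6,0)=5 g(6,2)=9 g(6,4)=5 g(6,6)=1
t=7: g(7,1)=14 g(7,3)=14 g(7,5)=6 g(7,7)=1
t=8: g(8,0)=14 g(8,2)=28 g(8,4)=20 g(8,6)=7 g(8,8)=1
t=9: g(9,1)=42 g(9,3)=48 g(9,5)=27 g(9,7)=8 g(9,9)=1
t=10: g(10,0)=42 g(10,2)=90 g(10,4)=75 g(10,6)=35 g(10,8)=9 g(10,10)=1
t=11: g(11,1)=132 g(11,3)=165 g(11,5)=110 g(11,7)=44 g(11,9)=10 g(11,11)=1
t=12: g(12,0)=132 g(12,2)=297 g(12,4)=275 g(12,6)=154 g(12,8)=54 g(12,10)=11 g(12,12)=1
t=13: g(13,1)=429 g(13,3)=572 g(13,5)=429 g(13,7)=208 g(13,9)=65 g(13,11)=12 g(13,13)=1
t=14: g(14,0)=429 g(14,2)=1001 g(14,4)=1001 g(14,6)=637 g(14,8)=273 g(14,10)=77 g(14,12)=13 g(14,14)=1
t=15: g(15,1)=1430 g(15,3)=2002 g(15,5)=1638 g(15,7)=910 g(15,9)=350 g(15,11)=90 g(15,13)=14 g(15,15)=1
t=16: g(16,0)=1430 g(16,2)=3432 g(16,4)=3640 g(16,6)=2548 g(16,8)=1260 g(16,10)=440 g(16,12)=104 g(16,14)=15 g(16,16)=1
t=17: g(17,1)=4862 g(17,3)=7072 g(17,5)=6188 g(17,7)=3808 g(17,9)=1700 g(17,11)=544 g(17,13)=119 g(17,15)=16 g(17,17)=1
Paths never hitting -1: Σ_s g(17,s) = 24310
Paths hitting -1: 2^17 - 24310 = 106762
P = 106762/131072 = 53381/65536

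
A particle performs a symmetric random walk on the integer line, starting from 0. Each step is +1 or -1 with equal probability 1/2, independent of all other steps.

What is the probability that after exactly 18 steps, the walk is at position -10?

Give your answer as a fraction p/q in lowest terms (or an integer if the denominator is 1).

To reach position -10 after 18 steps: need 4 steps of +1 and 14 of -1.
Favorable paths: C(18,4) = 3060
Total paths: 2^18 = 262144
P = 3060/262144 = 765/65536

Answer: 765/65536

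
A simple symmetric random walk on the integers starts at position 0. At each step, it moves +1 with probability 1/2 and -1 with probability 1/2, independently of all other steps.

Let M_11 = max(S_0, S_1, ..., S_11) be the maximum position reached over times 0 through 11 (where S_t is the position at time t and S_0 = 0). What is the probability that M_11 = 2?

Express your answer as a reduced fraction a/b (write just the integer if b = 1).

Answer: 165/1024

Derivation:
Let M_11 = max(S_0,...,S_11). Use the reflection principle: for j ≥ 1, #{paths with M_11 ≥ j} = #{S_11 ≥ j} + #{S_11 ≥ j+1}.
By reflection, #{M_11 ≥ 2} = #{S_11 ≥ 2} + #{S_11 ≥ 3} = 562 + 562 = 1124.
#{M_11 ≥ 3} = #{S_11 ≥ 3} + #{S_11 ≥ 4} = 562 + 232 = 794.
#{M_11 = 2} = 1124 - 794 = 330.
P(M_11 = 2) = 330/2048 = 165/1024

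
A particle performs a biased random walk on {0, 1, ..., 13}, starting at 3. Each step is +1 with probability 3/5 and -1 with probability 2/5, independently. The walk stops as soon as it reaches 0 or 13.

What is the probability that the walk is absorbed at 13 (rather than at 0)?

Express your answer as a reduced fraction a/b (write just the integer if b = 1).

Answer: 1121931/1586131

Derivation:
Biased walk: p = 3/5, q = 2/5, r = q/p = 2/3
Gambler's ruin: P(hit 13 before 0 | start at 3) = (1 - r^a)/(1 - r^N)
r^3 = 8/27; r^13 = 8192/1594323
P = (1 - 8/27) / (1 - 8192/1594323) = 19/27 / 1586131/1594323 = 1121931/1586131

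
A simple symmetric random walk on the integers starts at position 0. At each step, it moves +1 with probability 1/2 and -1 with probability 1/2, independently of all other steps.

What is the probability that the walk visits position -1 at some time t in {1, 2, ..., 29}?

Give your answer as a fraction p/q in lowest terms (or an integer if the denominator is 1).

Answer: 57414019/67108864

Derivation:
Count via complement. Let g(t,s) = #length-t paths at position s with S_1..S_t all ≠ -1.
g(t,s) = g(t-1,s-1) + g(t-1,s+1) for s ≠ -1; g(t,-1) = 0.
t=0: g(0,0)=1
t=1: g(1,1)=1
t=2: g(2,0)=1 g(2,2)=1
t=3: g(3,1)=2 g(3,3)=1
t=4: g(4,0)=2 g(4,2)=3 g(4,4)=1
t=5: g(5,1)=5 g(5,3)=4 g(5,5)=1
t=6: g(6,0)=5 g(6,2)=9 g(6,4)=5 g(6,6)=1
t=7: g(7,1)=14 g(7,3)=14 g(7,5)=6 g(7,7)=1
t=8: g(8,0)=14 g(8,2)=28 g(8,4)=20 g(8,6)=7 g(8,8)=1
t=9: g(9,1)=42 g(9,3)=48 g(9,5)=27 g(9,7)=8 g(9,9)=1
t=10: g(10,0)=42 g(10,2)=90 g(10,4)=75 g(10,6)=35 g(10,8)=9 g(10,10)=1
t=11: g(11,1)=132 g(11,3)=165 g(11,5)=110 g(11,7)=44 g(11,9)=10 g(11,11)=1
t=12: g(12,0)=132 g(12,2)=297 g(12,4)=275 g(12,6)=154 g(12,8)=54 g(12,10)=11 g(12,12)=1
t=13: g(13,1)=429 g(13,3)=572 g(13,5)=429 g(13,7)=208 g(13,9)=65 g(13,11)=12 g(13,13)=1
t=14: g(14,0)=429 g(14,2)=1001 g(14,4)=1001 g(14,6)=637 g(14,8)=273 g(14,10)=77 g(14,12)=13 g(14,14)=1
t=15: g(15,1)=1430 g(15,3)=2002 g(15,5)=1638 g(15,7)=910 g(15,9)=350 g(15,11)=90 g(15,13)=14 g(15,15)=1
t=16: g(16,0)=1430 g(16,2)=3432 g(16,4)=3640 g(16,6)=2548 g(16,8)=1260 g(16,10)=440 g(16,12)=104 g(16,14)=15 g(16,16)=1
t=17: g(17,1)=4862 g(17,3)=7072 g(17,5)=6188 g(17,7)=3808 g(17,9)=1700 g(17,11)=544 g(17,13)=119 g(17,15)=16 g(17,17)=1
t=18: g(18,0)=4862 g(18,2)=11934 g(18,4)=13260 g(18,6)=9996 g(18,8)=5508 g(18,10)=2244 g(18,12)=663 g(18,14)=135 g(18,16)=17 g(18,18)=1
t=19: g(19,1)=16796 g(19,3)=25194 g(19,5)=23256 g(19,7)=15504 g(19,9)=7752 g(19,11)=2907 g(19,13)=798 g(19,15)=152 g(19,17)=18 g(19,19)=1
t=20: g(20,0)=16796 g(20,2)=41990 g(20,4)=48450 g(20,6)=38760 g(20,8)=23256 g(20,10)=10659 g(20,12)=3705 g(20,14)=950 g(20,16)=170 g(20,18)=19 g(20,20)=1
t=21: g(21,1)=58786 g(21,3)=90440 g(21,5)=87210 g(21,7)=62016 g(21,9)=33915 g(21,11)=14364 g(21,13)=4655 g(21,15)=1120 g(21,17)=189 g(21,19)=20 g(21,21)=1
t=22: g(22,0)=58786 g(22,2)=149226 g(22,4)=177650 g(22,6)=149226 g(22,8)=95931 g(22,10)=48279 g(22,12)=19019 g(22,14)=5775 g(22,16)=1309 g(22,18)=209 g(22,20)=21 g(22,22)=1
t=23: g(23,1)=208012 g(23,3)=326876 g(23,5)=326876 g(23,7)=245157 g(23,9)=144210 g(23,11)=67298 g(23,13)=24794 g(23,15)=7084 g(23,17)=1518 g(23,19)=230 g(23,21)=22 g(23,23)=1
t=24: g(24,0)=208012 g(24,2)=534888 g(24,4)=653752 g(24,6)=572033 g(24,8)=389367 g(24,10)=211508 g(24,12)=92092 g(24,14)=31878 g(24,16)=8602 g(24,18)=1748 g(24,20)=252 g(24,22)=23 g(24,24)=1
t=25: g(25,1)=742900 g(25,3)=1188640 g(25,5)=1225785 g(25,7)=961400 g(25,9)=600875 g(25,11)=303600 g(25,13)=123970 g(25,15)=40480 g(25,17)=10350 g(25,19)=2000 g(25,21)=275 g(25,23)=24 g(25,25)=1
t=26: g(26,0)=742900 g(26,2)=1931540 g(26,4)=2414425 g(26,6)=2187185 g(26,8)=1562275 g(26,10)=904475 g(26,12)=427570 g(26,14)=164450 g(26,16)=50830 g(26,18)=12350 g(26,20)=2275 g(26,22)=299 g(26,24)=25 g(26,26)=1
t=27: g(27,1)=2674440 g(27,3)=4345965 g(27,5)=4601610 g(27,7)=3749460 g(27,9)=2466750 g(27,11)=1332045 g(27,13)=592020 g(27,15)=215280 g(27,17)=63180 g(27,19)=14625 g(27,21)=2574 g(27,23)=324 g(27,25)=26 g(27,27)=1
t=28: g(28,0)=2674440 g(28,2)=7020405 g(28,4)=8947575 g(28,6)=8351070 g(28,8)=6216210 g(28,10)=3798795 g(28,12)=1924065 g(28,14)=807300 g(28,16)=278460 g(28,18)=77805 g(28,20)=17199 g(28,22)=2898 g(28,24)=350 g(28,26)=27 g(28,28)=1
t=29: g(29,1)=9694845 g(29,3)=15967980 g(29,5)=17298645 g(29,7)=14567280 g(29,9)=10015005 g(29,11)=5722860 g(29,13)=2731365 g(29,15)=1085760 g(29,17)=356265 g(29,19)=95004 g(29,21)=20097 g(29,23)=3248 g(29,25)=377 g(29,27)=28 g(29,29)=1
Paths never hitting -1: Σ_s g(29,s) = 77558760
Paths hitting -1: 2^29 - 77558760 = 459312152
P = 459312152/536870912 = 57414019/67108864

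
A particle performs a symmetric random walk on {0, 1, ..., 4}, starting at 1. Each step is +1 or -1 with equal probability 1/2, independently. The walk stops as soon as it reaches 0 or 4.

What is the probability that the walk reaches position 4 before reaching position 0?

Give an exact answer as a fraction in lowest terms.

Symmetric walk (p = 1/2): the harmonic-function argument gives P(hit 4 before 0 | start at 1) = a/N.
P = 1/4 = 1/4

Answer: 1/4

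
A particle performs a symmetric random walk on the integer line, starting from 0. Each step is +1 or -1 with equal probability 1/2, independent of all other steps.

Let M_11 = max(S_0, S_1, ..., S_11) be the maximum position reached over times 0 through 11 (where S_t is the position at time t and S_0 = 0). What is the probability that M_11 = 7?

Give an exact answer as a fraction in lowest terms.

Answer: 55/2048

Derivation:
Let M_11 = max(S_0,...,S_11). Use the reflection principle: for j ≥ 1, #{paths with M_11 ≥ j} = #{S_11 ≥ j} + #{S_11 ≥ j+1}.
By reflection, #{M_11 ≥ 7} = #{S_11 ≥ 7} + #{S_11 ≥ 8} = 67 + 12 = 79.
#{M_11 ≥ 8} = #{S_11 ≥ 8} + #{S_11 ≥ 9} = 12 + 12 = 24.
#{M_11 = 7} = 79 - 24 = 55.
P(M_11 = 7) = 55/2048 = 55/2048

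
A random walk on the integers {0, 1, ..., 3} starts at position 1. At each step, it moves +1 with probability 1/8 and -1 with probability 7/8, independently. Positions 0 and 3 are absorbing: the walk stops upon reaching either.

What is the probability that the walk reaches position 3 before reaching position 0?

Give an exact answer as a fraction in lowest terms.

Answer: 1/57

Derivation:
Biased walk: p = 1/8, q = 7/8, r = q/p = 7
Gambler's ruin: P(hit 3 before 0 | start at 1) = (1 - r^a)/(1 - r^N)
r^1 = 7; r^3 = 343
P = (1 - 7) / (1 - 343) = -6 / -342 = 1/57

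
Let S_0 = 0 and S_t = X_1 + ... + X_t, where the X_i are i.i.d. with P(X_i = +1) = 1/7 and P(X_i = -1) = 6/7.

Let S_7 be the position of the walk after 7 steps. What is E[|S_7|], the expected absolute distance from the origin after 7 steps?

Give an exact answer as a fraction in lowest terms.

Answer: 84445/16807

Derivation:
S_7 takes values m ≡ 1 (mod 2) with |m| ≤ 7; P(S_7=m) = C(7,(7+m)/2) · (1/7)^((7+m)/2) · (6/7)^((7-m)/2).
Distribution: P(S=-7)=279936/823543, P(S=-5)=46656/117649, P(S=-3)=23328/117649, P(S=-1)=6480/117649, P(S=1)=1080/117649, P(S=3)=108/117649, P(S=5)=6/117649, P(S=7)=1/823543
E[|S_7|] = Σ_m |m|·P(S_7=m) = 84445/16807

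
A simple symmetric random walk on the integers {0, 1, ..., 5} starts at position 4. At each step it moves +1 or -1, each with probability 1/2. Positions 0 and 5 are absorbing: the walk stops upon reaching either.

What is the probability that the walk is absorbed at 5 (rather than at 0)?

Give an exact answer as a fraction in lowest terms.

Symmetric walk (p = 1/2): the harmonic-function argument gives P(hit 5 before 0 | start at 4) = a/N.
P = 4/5 = 4/5

Answer: 4/5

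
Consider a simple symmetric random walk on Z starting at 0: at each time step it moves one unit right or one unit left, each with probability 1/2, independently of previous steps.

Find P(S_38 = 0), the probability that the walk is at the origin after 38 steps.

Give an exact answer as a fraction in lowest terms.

To return to 0 after 38 steps: need exactly 19 steps of +1 and 19 of -1.
Favorable paths: C(38,19) = 35345263800
Total paths: 2^38 = 274877906944
P = 35345263800/274877906944 = 4418157975/34359738368

Answer: 4418157975/34359738368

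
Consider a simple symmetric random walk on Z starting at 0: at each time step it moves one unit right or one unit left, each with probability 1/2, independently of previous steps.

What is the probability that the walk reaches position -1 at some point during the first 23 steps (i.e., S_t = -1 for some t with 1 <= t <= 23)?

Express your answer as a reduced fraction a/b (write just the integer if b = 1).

Answer: 3518265/4194304

Derivation:
Count via complement. Let g(t,s) = #length-t paths at position s with S_1..S_t all ≠ -1.
g(t,s) = g(t-1,s-1) + g(t-1,s+1) for s ≠ -1; g(t,-1) = 0.
t=0: g(0,0)=1
t=1: g(1,1)=1
t=2: g(2,0)=1 g(2,2)=1
t=3: g(3,1)=2 g(3,3)=1
t=4: g(4,0)=2 g(4,2)=3 g(4,4)=1
t=5: g(5,1)=5 g(5,3)=4 g(5,5)=1
t=6: g(6,0)=5 g(6,2)=9 g(6,4)=5 g(6,6)=1
t=7: g(7,1)=14 g(7,3)=14 g(7,5)=6 g(7,7)=1
t=8: g(8,0)=14 g(8,2)=28 g(8,4)=20 g(8,6)=7 g(8,8)=1
t=9: g(9,1)=42 g(9,3)=48 g(9,5)=27 g(9,7)=8 g(9,9)=1
t=10: g(10,0)=42 g(10,2)=90 g(10,4)=75 g(10,6)=35 g(10,8)=9 g(10,10)=1
t=11: g(11,1)=132 g(11,3)=165 g(11,5)=110 g(11,7)=44 g(11,9)=10 g(11,11)=1
t=12: g(12,0)=132 g(12,2)=297 g(12,4)=275 g(12,6)=154 g(12,8)=54 g(12,10)=11 g(12,12)=1
t=13: g(13,1)=429 g(13,3)=572 g(13,5)=429 g(13,7)=208 g(13,9)=65 g(13,11)=12 g(13,13)=1
t=14: g(14,0)=429 g(14,2)=1001 g(14,4)=1001 g(14,6)=637 g(14,8)=273 g(14,10)=77 g(14,12)=13 g(14,14)=1
t=15: g(15,1)=1430 g(15,3)=2002 g(15,5)=1638 g(15,7)=910 g(15,9)=350 g(15,11)=90 g(15,13)=14 g(15,15)=1
t=16: g(16,0)=1430 g(16,2)=3432 g(16,4)=3640 g(16,6)=2548 g(16,8)=1260 g(16,10)=440 g(16,12)=104 g(16,14)=15 g(16,16)=1
t=17: g(17,1)=4862 g(17,3)=7072 g(17,5)=6188 g(17,7)=3808 g(17,9)=1700 g(17,11)=544 g(17,13)=119 g(17,15)=16 g(17,17)=1
t=18: g(18,0)=4862 g(18,2)=11934 g(18,4)=13260 g(18,6)=9996 g(18,8)=5508 g(18,10)=2244 g(18,12)=663 g(18,14)=135 g(18,16)=17 g(18,18)=1
t=19: g(19,1)=16796 g(19,3)=25194 g(19,5)=23256 g(19,7)=15504 g(19,9)=7752 g(19,11)=2907 g(19,13)=798 g(19,15)=152 g(19,17)=18 g(19,19)=1
t=20: g(20,0)=16796 g(20,2)=41990 g(20,4)=48450 g(20,6)=38760 g(20,8)=23256 g(20,10)=10659 g(20,12)=3705 g(20,14)=950 g(20,16)=170 g(20,18)=19 g(20,20)=1
t=21: g(21,1)=58786 g(21,3)=90440 g(21,5)=87210 g(21,7)=62016 g(21,9)=33915 g(21,11)=14364 g(21,13)=4655 g(21,15)=1120 g(21,17)=189 g(21,19)=20 g(21,21)=1
t=22: g(22,0)=58786 g(22,2)=149226 g(22,4)=177650 g(22,6)=149226 g(22,8)=95931 g(22,10)=48279 g(22,12)=19019 g(22,14)=5775 g(22,16)=1309 g(22,18)=209 g(22,20)=21 g(22,22)=1
t=23: g(23,1)=208012 g(23,3)=326876 g(23,5)=326876 g(23,7)=245157 g(23,9)=144210 g(23,11)=67298 g(23,13)=24794 g(23,15)=7084 g(23,17)=1518 g(23,19)=230 g(23,21)=22 g(23,23)=1
Paths never hitting -1: Σ_s g(23,s) = 1352078
Paths hitting -1: 2^23 - 1352078 = 7036530
P = 7036530/8388608 = 3518265/4194304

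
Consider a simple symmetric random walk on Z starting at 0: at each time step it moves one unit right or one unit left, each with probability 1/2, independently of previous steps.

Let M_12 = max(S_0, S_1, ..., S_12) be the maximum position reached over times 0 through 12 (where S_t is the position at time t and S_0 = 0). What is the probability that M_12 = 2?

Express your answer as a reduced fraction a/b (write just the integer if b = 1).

Let M_12 = max(S_0,...,S_12). Use the reflection principle: for j ≥ 1, #{paths with M_12 ≥ j} = #{S_12 ≥ j} + #{S_12 ≥ j+1}.
By reflection, #{M_12 ≥ 2} = #{S_12 ≥ 2} + #{S_12 ≥ 3} = 1586 + 794 = 2380.
#{M_12 ≥ 3} = #{S_12 ≥ 3} + #{S_12 ≥ 4} = 794 + 794 = 1588.
#{M_12 = 2} = 2380 - 1588 = 792.
P(M_12 = 2) = 792/4096 = 99/512

Answer: 99/512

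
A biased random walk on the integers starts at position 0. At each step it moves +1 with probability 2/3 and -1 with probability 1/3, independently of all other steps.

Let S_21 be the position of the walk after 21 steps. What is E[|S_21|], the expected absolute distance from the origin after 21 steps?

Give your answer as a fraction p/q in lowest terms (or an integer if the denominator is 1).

Answer: 8406308099/1162261467

Derivation:
S_21 takes values m ≡ 1 (mod 2) with |m| ≤ 21; P(S_21=m) = C(21,(21+m)/2) · (2/3)^((21+m)/2) · (1/3)^((21-m)/2).
Distribution: P(S=-21)=1/10460353203, P(S=-19)=14/3486784401, P(S=-17)=280/3486784401, P(S=-15)=10640/10460353203, P(S=-13)=10640/1162261467, P(S=-11)=72352/1162261467, P(S=-9)=1157632/3486784401, P(S=-7)=1653760/1162261467, P(S=-5)=5788160/1162261467, P(S=-3)=150492160/10460353203, P(S=-1)=120393728/3486784401, P(S=1)=240787456/3486784401, P(S=3)=1203937280/10460353203, P(S=5)=185221120/1162261467, P(S=7)=211681280/1162261467, P(S=9)=592707584/3486784401, P(S=11)=148176896/1162261467, P(S=13)=87162880/1162261467, P(S=15)=348651520/10460353203, P(S=17)=36700160/3486784401, P(S=19)=7340032/3486784401, P(S=21)=2097152/10460353203
E[|S_21|] = Σ_m |m|·P(S_21=m) = 8406308099/1162261467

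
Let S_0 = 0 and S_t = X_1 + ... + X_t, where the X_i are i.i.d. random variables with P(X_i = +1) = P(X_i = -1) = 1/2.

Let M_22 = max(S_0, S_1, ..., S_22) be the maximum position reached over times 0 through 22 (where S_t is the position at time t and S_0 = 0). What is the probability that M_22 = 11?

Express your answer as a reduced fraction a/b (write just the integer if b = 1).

Answer: 13167/2097152

Derivation:
Let M_22 = max(S_0,...,S_22). Use the reflection principle: for j ≥ 1, #{paths with M_22 ≥ j} = #{S_22 ≥ j} + #{S_22 ≥ j+1}.
By reflection, #{M_22 ≥ 11} = #{S_22 ≥ 11} + #{S_22 ≥ 12} = 35443 + 35443 = 70886.
#{M_22 ≥ 12} = #{S_22 ≥ 12} + #{S_22 ≥ 13} = 35443 + 9109 = 44552.
#{M_22 = 11} = 70886 - 44552 = 26334.
P(M_22 = 11) = 26334/4194304 = 13167/2097152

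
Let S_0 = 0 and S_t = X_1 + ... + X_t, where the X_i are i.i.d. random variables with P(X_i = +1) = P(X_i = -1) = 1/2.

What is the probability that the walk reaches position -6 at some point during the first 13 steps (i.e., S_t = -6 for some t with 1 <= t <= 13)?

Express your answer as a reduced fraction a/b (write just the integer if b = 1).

Count via complement. Let g(t,s) = #length-t paths at position s with S_1..S_t all ≠ -6.
g(t,s) = g(t-1,s-1) + g(t-1,s+1) for s ≠ -6; g(t,-6) = 0.
t=0: g(0,0)=1
t=1: g(1,-1)=1 g(1,1)=1
t=2: g(2,-2)=1 g(2,0)=2 g(2,2)=1
t=3: g(3,-3)=1 g(3,-1)=3 g(3,1)=3 g(3,3)=1
t=4: g(4,-4)=1 g(4,-2)=4 g(4,0)=6 g(4,2)=4 g(4,4)=1
t=5: g(5,-5)=1 g(5,-3)=5 g(5,-1)=10 g(5,1)=10 g(5,3)=5 g(5,5)=1
t=6: g(6,-4)=6 g(6,-2)=15 g(6,0)=20 g(6,2)=15 g(6,4)=6 g(6,6)=1
t=7: g(7,-5)=6 g(7,-3)=21 g(7,-1)=35 g(7,1)=35 g(7,3)=21 g(7,5)=7 g(7,7)=1
t=8: g(8,-4)=27 g(8,-2)=56 g(8,0)=70 g(8,2)=56 g(8,4)=28 g(8,6)=8 g(8,8)=1
t=9: g(9,-5)=27 g(9,-3)=83 g(9,-1)=126 g(9,1)=126 g(9,3)=84 g(9,5)=36 g(9,7)=9 g(9,9)=1
t=10: g(10,-4)=110 g(10,-2)=209 g(10,0)=252 g(10,2)=210 g(10,4)=120 g(10,6)=45 g(10,8)=10 g(10,10)=1
t=11: g(11,-5)=110 g(11,-3)=319 g(11,-1)=461 g(11,1)=462 g(11,3)=330 g(11,5)=165 g(11,7)=55 g(11,9)=11 g(11,11)=1
t=12: g(12,-4)=429 g(12,-2)=780 g(12,0)=923 g(12,2)=792 g(12,4)=495 g(12,6)=220 g(12,8)=66 g(12,10)=12 g(12,12)=1
t=13: g(13,-5)=429 g(13,-3)=1209 g(13,-1)=1703 g(13,1)=1715 g(13,3)=1287 g(13,5)=715 g(13,7)=286 g(13,9)=78 g(13,11)=13 g(13,13)=1
Paths never hitting -6: Σ_s g(13,s) = 7436
Paths hitting -6: 2^13 - 7436 = 756
P = 756/8192 = 189/2048

Answer: 189/2048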